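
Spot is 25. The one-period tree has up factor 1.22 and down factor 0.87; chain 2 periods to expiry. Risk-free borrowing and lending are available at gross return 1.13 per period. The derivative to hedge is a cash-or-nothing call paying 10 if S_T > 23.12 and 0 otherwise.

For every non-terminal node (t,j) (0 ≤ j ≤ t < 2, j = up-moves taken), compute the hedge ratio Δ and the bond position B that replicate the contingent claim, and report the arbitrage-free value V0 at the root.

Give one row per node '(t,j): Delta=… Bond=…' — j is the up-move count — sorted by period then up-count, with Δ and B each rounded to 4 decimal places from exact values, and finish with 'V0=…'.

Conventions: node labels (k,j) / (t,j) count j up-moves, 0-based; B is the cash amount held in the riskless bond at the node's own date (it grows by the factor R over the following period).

Arbitrage-free pricing uses the up-move probability p* = (R−d)/(u−d) = 0.7429, discounting each step at R = 1.13.
At maturity the claim pays: V(2,0)=0.0000, V(2,1)=10.0000, V(2,2)=10.0000
Node (1,0) S=21.7500: V=(p*·10.0000+(1−p*)·0.0000)/1.13=6.5740; Δ=(10.0000−0.0000)/(26.5350−18.9225)=1.3136; B=V−Δ·S=-21.9975
Node (1,1) S=30.5000: V=(p*·10.0000+(1−p*)·10.0000)/1.13=8.8496; Δ=(10.0000−10.0000)/(37.2100−26.5350)=0.0000; B=V−Δ·S=8.8496
Node (0,0) S=25.0000: V=(p*·8.8496+(1−p*)·6.5740)/1.13=7.3136; Δ=(8.8496−6.5740)/(30.5000−21.7500)=0.2601; B=V−Δ·S=0.8119
Check: Δ(0,0)·S0 + B(0,0) = 7.3136 = V0.

(0,0): Delta=0.2601 Bond=0.8119
(1,0): Delta=1.3136 Bond=-21.9975
(1,1): Delta=0.0000 Bond=8.8496
V0=7.3136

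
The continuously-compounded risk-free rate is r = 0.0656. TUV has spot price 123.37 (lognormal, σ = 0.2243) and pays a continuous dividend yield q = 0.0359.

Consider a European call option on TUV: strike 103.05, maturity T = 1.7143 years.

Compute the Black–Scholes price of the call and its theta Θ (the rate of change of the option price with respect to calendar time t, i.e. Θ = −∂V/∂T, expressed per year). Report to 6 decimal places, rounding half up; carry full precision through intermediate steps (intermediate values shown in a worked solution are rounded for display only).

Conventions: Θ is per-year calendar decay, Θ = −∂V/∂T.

price = 27.632099
Θ = -3.593529

σ√T = 0.2243·√1.7143 = 0.293679
d₁ = (ln(S/K) + (r−q+σ²/2)T) / (σ√T) = (ln(123.37/103.05) + (0.0656−0.0359+0.2243²/2)·1.7143) / 0.293679 = (0.179974 + 0.094038) / 0.293679 = 0.933033
d₂ = d₁ − σ√T = 0.933033 − 0.293679 = 0.639354
e^{−rT} = 0.893635
e^{−qT} = 0.940312
N(d₁) = 0.824598,  N(d₂) = 0.738704
Call price V = S·e^{−qT}·N(d₁) − K·e^{−rT}·N(d₂) = 95.658629 − 68.026530 = 27.632099
φ(d₁) = (1/√(2π))·e^{−d₁²/2} = 0.258150
Θ = −S·e^{−qT}·φ(d₁)·σ/(2√T) + q·S·e^{−qT}·N(d₁) − r·K·e^{−rT}·N(d₂) = −2.565134 + 3.434145 − 4.462540 = -3.593529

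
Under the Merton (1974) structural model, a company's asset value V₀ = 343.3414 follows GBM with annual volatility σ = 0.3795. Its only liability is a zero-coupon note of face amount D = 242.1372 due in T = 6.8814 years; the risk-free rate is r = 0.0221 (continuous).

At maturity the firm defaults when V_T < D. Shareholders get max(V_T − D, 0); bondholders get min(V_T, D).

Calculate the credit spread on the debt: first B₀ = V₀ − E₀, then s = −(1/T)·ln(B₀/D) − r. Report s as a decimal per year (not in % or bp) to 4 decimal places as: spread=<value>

spread=0.0392

Equity is a call on the firm's assets struck at D = 242.1372:
d₁ = [ln(V₀/D) + (r + σ²/2)T] / (σ√T)
   = [ln(343.3414/242.1372) + (0.0221 + 0.5·0.3795²)·6.8814] / (0.3795·√6.8814)
   = [0.349221 + 0.647609] / 0.995520 = 1.001316
d₂ = d₁ − σ√T = 1.001316 − 0.995520 = 0.005795
N(d₁) = 0.841663,  N(d₂) = 0.502312,  e^(−rT) = 0.858920
E₀ = V₀·N(d₁) − D·e^(−rT)·N(d₂)
   = 343.3414·0.841663 − 242.1372·0.858920·0.502312 = 184.508584
B₀ = V₀ − E₀ = 343.3414 − 184.508584 = 158.832816
spread = −(1/T)·ln(B₀/D) − r = −(1/6.8814)·ln(158.832816/242.1372) − 0.0221 = 0.03917421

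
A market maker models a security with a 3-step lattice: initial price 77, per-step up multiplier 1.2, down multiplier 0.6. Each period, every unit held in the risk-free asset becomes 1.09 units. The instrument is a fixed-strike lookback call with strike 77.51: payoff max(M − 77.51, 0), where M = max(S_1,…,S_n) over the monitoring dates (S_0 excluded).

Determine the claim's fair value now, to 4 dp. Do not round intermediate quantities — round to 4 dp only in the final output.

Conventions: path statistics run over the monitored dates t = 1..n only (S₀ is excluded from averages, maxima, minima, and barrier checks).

price = 28.2341

With p* = (R−d)/(u−d) = 0.8167, sum probability × payoff across the paths and divide by R^3.
Enumerate all 2^3 = 8 price paths (U = up ×1.2, D = down ×0.6); each path with k up-moves has probability p*^k·(1−p*)^(3−k).
DDD: M=46.2000, payoff=0.0000, prob=0.006162
UDD: M=92.4000, payoff=14.8900, prob=0.027449
DUD: M=55.4400, payoff=0.0000, prob=0.027449
UUD: M=110.8800, payoff=33.3700, prob=0.122273
DDU: M=46.2000, payoff=0.0000, prob=0.027449
UDU: M=92.4000, payoff=14.8900, prob=0.122273
DUU: M=66.5280, payoff=0.0000, prob=0.122273
UUU: M=133.0560, payoff=55.5460, prob=0.544671
Price = Σ prob·payoff / R^3 = 36.563931 / 1.295029 = 28.2341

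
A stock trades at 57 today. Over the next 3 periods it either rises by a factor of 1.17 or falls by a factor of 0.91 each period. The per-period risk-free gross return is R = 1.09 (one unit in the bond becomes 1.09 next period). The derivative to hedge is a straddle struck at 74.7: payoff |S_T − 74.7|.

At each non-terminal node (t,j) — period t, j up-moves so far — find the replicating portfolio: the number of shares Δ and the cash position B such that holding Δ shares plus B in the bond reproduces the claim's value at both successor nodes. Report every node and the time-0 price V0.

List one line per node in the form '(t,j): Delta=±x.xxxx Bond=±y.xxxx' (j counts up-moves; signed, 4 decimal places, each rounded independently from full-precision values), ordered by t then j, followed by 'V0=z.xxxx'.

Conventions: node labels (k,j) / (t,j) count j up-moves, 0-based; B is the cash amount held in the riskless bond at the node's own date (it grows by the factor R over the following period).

Since d<R<u, set p* = (R−d)/(u−d) = 0.6923; price each node as the discounted p*-expectation of its children.
Terminal payoffs: V(3,0)=31.7465, V(3,1)=19.4740, V(3,2)=3.6952, V(3,3)=16.5919
  t=2,j=0: stock 47.2017 → up 55.2260 (V=19.4740), down 42.9535 (V=31.7465). Price 21.3304; hedge Δ=-1.0000, bond B=68.5321.
  t=2,j=1: stock 60.6879 → up 71.0048 (V=3.6952), down 55.2260 (V=19.4740). Price 7.8442; hedge Δ=-1.0000, bond B=68.5321.
  t=2,j=2: stock 78.0273 → up 91.2919 (V=16.5919), down 71.0048 (V=3.6952). Price 11.5814; hedge Δ=0.6357, bond B=-38.0216.
  t=1,j=0: stock 51.8700 → up 60.6879 (V=7.8442), down 47.2017 (V=21.3304). Price 11.0035; hedge Δ=-1.0000, bond B=62.8735.
  t=1,j=1: stock 66.6900 → up 78.0273 (V=11.5814), down 60.6879 (V=7.8442). Price 9.5702; hedge Δ=0.2155, bond B=-4.8036.
  t=0,j=0: stock 57.0000 → up 66.6900 (V=9.5702), down 51.8700 (V=11.0035). Price 9.1846; hedge Δ=-0.0967, bond B=14.6974.
As a check, the time-0 holding Δ(0,0)·S0 + B(0,0) comes to 9.1846 — exactly V0.

(0,0): Delta=-0.0967 Bond=14.6974
(1,0): Delta=-1.0000 Bond=62.8735
(1,1): Delta=0.2155 Bond=-4.8036
(2,0): Delta=-1.0000 Bond=68.5321
(2,1): Delta=-1.0000 Bond=68.5321
(2,2): Delta=0.6357 Bond=-38.0216
V0=9.1846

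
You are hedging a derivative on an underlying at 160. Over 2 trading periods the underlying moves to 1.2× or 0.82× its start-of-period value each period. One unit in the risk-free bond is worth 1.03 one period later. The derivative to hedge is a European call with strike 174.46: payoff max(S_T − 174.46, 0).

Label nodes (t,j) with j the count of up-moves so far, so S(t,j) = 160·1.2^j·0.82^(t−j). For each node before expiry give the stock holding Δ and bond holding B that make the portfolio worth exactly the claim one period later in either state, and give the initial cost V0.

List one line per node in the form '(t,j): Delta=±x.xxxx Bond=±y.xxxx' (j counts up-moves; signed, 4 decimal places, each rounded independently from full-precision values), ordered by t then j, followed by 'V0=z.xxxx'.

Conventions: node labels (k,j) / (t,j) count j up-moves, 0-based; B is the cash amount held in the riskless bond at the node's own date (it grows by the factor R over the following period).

(0,0): Delta=0.4936 Bond=-62.8802
(1,0): Delta=0.0000 Bond=0.0000
(1,1): Delta=0.7667 Bond=-117.1967
V0=16.1035

Since d<R<u, set p* = (R−d)/(u−d) = 0.5526; price each node as the discounted p*-expectation of its children.
Terminal payoffs: V(2,0)=0.0000, V(2,1)=0.0000, V(2,2)=55.9400
(1,0): S=131.2000. Δ = (V_up−V_dn)/(S_up−S_dn) = (0.0000−0.0000)/(157.4400−107.5840) = 0.0000. V = [p*·0.0000 + (1−p*)·0.0000]/1.03 = 0.0000. B = V − Δ·S = 0.0000.
(1,1): S=192.0000. Δ = (V_up−V_dn)/(S_up−S_dn) = (55.9400−0.0000)/(230.4000−157.4400) = 0.7667. V = [p*·55.9400 + (1−p*)·0.0000]/1.03 = 30.0138. B = V − Δ·S = -117.1967.
(0,0): S=160.0000. Δ = (V_up−V_dn)/(S_up−S_dn) = (30.0138−0.0000)/(192.0000−131.2000) = 0.4936. V = [p*·30.0138 + (1−p*)·0.0000]/1.03 = 16.1035. B = V − Δ·S = -62.8802.
Check: Δ(0,0)·S0 + B(0,0) = 16.1035 = V0.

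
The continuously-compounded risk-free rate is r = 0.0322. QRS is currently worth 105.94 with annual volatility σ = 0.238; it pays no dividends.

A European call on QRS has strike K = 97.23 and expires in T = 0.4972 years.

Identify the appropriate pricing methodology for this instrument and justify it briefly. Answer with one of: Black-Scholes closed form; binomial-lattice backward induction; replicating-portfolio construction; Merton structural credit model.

Key observation: a European claim on QRS (strike 97.23) — a lognormal (GBM) underlying with constant rate and volatility — has an exact closed-form value; no lattice or capital structure is involved.

framework: Black-Scholes closed form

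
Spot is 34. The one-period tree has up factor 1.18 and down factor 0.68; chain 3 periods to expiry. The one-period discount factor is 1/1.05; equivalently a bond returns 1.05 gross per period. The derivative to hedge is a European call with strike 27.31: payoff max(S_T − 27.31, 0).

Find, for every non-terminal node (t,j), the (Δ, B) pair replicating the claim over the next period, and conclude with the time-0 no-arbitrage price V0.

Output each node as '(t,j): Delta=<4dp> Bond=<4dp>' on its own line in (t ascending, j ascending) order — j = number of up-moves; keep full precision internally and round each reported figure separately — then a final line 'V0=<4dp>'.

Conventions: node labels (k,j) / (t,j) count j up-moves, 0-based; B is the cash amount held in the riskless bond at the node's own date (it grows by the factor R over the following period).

Under the risk-neutral measure, an up-move has probability p* = (R−d)/(u−d) = 0.7400 and values discount at R = 1.05.
At maturity the claim pays: V(3,0)=0.0000, V(3,1)=0.0000, V(3,2)=4.8823, V(3,3)=28.5531
  t=2,j=0: stock 15.7216 → up 18.5515 (V=0.0000), down 10.6907 (V=0.0000). Price 0.0000; hedge Δ=0.0000, bond B=0.0000.
  t=2,j=1: stock 27.2816 → up 32.1923 (V=4.8823), down 18.5515 (V=0.0000). Price 3.4409; hedge Δ=0.3579, bond B=-6.3237.
  t=2,j=2: stock 47.3416 → up 55.8631 (V=28.5531), down 32.1923 (V=4.8823). Price 21.3321; hedge Δ=1.0000, bond B=-26.0095.
  t=1,j=0: stock 23.1200 → up 27.2816 (V=3.4409), down 15.7216 (V=0.0000). Price 2.4250; hedge Δ=0.2977, bond B=-4.4567.
  t=1,j=1: stock 40.1200 → up 47.3416 (V=21.3321), down 27.2816 (V=3.4409). Price 15.8861; hedge Δ=0.8919, bond B=-19.8964.
  t=0,j=0: stock 34.0000 → up 40.1200 (V=15.8861), down 23.1200 (V=2.4250). Price 11.7964; hedge Δ=0.7918, bond B=-15.1258.
Check: Δ(0,0)·S0 + B(0,0) = 11.7964 = V0.

(0,0): Delta=0.7918 Bond=-15.1258
(1,0): Delta=0.2977 Bond=-4.4567
(1,1): Delta=0.8919 Bond=-19.8964
(2,0): Delta=0.0000 Bond=0.0000
(2,1): Delta=0.3579 Bond=-6.3237
(2,2): Delta=1.0000 Bond=-26.0095
V0=11.7964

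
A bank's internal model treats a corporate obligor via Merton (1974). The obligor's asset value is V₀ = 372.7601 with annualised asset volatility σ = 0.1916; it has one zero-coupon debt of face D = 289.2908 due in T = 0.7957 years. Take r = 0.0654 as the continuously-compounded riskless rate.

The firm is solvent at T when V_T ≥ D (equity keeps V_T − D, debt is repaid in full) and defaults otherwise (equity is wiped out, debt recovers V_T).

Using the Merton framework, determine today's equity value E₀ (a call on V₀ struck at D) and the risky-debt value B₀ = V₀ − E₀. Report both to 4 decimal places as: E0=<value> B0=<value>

E0=98.9415 B0=273.8186

With assets at 372.7601 and a single debt payment of 289.2908 at 0.7957 years:
d₁ = [ln(V₀/D) + (r + σ²/2)T] / (σ√T)
   = [ln(372.7601/289.2908) + (0.0654 + 0.5·0.1916²)·0.7957] / (0.1916·√0.7957)
   = [0.253503 + 0.066644] / 0.170911 = 1.873177
d₂ = d₁ − σ√T = 1.873177 − 0.170911 = 1.702266
N(d₁) = 0.969478,  N(d₂) = 0.955647,  e^(−rT) = 0.949292
E₀ = V₀·N(d₁) − D·e^(−rT)·N(d₂)
   = 372.7601·0.969478 − 289.2908·0.949292·0.955647 = 98.941489
B₀ = V₀ − E₀ = 372.7601 − 98.941489 = 273.818611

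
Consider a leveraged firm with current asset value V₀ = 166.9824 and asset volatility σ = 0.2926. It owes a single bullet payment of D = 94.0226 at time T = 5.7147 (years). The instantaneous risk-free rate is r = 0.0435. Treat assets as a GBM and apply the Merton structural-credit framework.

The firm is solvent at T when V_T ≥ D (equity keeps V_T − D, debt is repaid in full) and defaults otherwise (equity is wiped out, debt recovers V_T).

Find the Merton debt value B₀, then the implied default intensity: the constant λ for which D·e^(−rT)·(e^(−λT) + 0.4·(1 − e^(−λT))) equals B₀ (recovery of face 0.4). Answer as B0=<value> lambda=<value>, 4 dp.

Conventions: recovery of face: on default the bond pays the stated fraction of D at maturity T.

Equity is a call on the firm's assets struck at D = 94.0226:
d₁ = [ln(V₀/D) + (r + σ²/2)T] / (σ√T)
   = [ln(166.9824/94.0226) + (0.0435 + 0.5·0.2926²)·5.7147] / (0.2926·√5.7147)
   = [0.574353 + 0.493221] / 0.699473 = 1.526255
d₂ = d₁ − σ√T = 1.526255 − 0.699473 = 0.826781
N(d₁) = 0.936527,  N(d₂) = 0.795820,  e^(−rT) = 0.779900
E₀ = V₀·N(d₁) − D·e^(−rT)·N(d₂)
   = 166.9824·0.936527 − 94.0226·0.779900·0.795820 = 98.027445
B₀ = V₀ − E₀ = 166.9824 − 98.027445 = 68.954955
e^(−λT) = (B₀·e^(rT)/D − 0.4)/(1 − 0.4) = (68.9550·1.282216/94.0226 − 0.4)/0.6 = 0.90060139
λ = −ln(0.90060139)/5.7147 = 0.018320

B0=68.9550 lambda=0.0183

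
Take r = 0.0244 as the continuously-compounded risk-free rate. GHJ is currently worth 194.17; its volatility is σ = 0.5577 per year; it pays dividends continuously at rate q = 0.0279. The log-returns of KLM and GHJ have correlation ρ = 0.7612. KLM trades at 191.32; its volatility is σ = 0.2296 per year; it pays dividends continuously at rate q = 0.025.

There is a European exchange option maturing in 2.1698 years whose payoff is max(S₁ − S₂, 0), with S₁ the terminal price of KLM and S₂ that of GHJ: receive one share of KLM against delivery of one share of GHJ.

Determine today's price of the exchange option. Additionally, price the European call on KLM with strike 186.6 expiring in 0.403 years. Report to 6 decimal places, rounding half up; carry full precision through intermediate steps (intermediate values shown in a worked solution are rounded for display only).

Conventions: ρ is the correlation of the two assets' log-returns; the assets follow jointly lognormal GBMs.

exchange price = 42.510064
price(KLM call K=186.6) = 13.339067

σ_eff = √(σ₁² + σ₂² − 2ρσ₁σ₂) = √(0.2296² + 0.5577² − 2·0.7612·0.2296·0.5577) = 0.410859
d₁ = (ln(S₁/S₂) + (q₂ − q₁ + σ_eff²/2)T) / (σ_eff√T) = (ln(191.32/194.17) + (0.0279 − 0.025 + 0.084403)·2.1698) / 0.605206 = 0.288567
d₂ = d₁ − σ_eff√T = 0.288567 − 0.605206 = -0.316638
N(d₁) = 0.613544,  N(d₂) = 0.375759
V = S₁·e^{−q₁T}·N(d₁) − S₂·e^{−q₂T}·N(d₂) = 111.185371 − 68.675307 = 42.510064
[vanilla: KLM call K=186.6]
σ√T = 0.2296·√0.403 = 0.145755
d₁ = (ln(S/K) + (r−q+σ²/2)T) / (σ√T) = (ln(191.32/186.6) + (0.0244−0.025+0.2296²/2)·0.403) / 0.145755 = (0.024980 + 0.010381) / 0.145755 = 0.242603
d₂ = d₁ − σ√T = 0.242603 − 0.145755 = 0.096847
e^{−rT} = 0.990215
e^{−qT} = 0.989976
N(d₁) = 0.595843,  N(d₂) = 0.538576
price = S·e^{−qT}·N(d₁) − K·e^{−rT}·N(d₂) = 112.854011 − 99.514944 = 13.339067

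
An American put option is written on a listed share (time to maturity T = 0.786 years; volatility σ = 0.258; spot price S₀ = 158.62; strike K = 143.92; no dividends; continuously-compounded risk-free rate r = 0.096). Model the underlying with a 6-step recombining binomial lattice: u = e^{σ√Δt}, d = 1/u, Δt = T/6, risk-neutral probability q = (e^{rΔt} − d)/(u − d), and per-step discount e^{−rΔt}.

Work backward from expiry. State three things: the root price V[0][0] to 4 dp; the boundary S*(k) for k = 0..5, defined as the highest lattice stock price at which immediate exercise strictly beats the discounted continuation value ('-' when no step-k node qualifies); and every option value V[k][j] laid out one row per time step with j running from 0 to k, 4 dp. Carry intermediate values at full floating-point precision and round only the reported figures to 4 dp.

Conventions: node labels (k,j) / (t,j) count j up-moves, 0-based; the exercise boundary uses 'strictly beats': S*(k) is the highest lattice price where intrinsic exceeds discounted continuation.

Δt=0.13100, u=1.09788, d=0.91085, q=0.54434, disc=e^(-rΔt)=0.98750
k=6 terminal: V=max(K-S,0) → 53.3404 34.7408 12.3221 0.0000 0.0000 0.0000 0.0000
k=5: j=0 S=99.4455 intr=44.4745 cont=42.6759 V=44.4745[EX]; j=1 S=119.8655 intr=24.0545 cont=22.2559 V=24.0545[EX]; j=2 S=144.4786 intr=0.0000 cont=5.5446 V=5.5446[hold]; j=3 S=174.1456 intr=0.0000 cont=0.0000 V=0.0000[hold]; j=4 S=209.9044 intr=0.0000 cont=0.0000 V=0.0000[hold]; j=5 S=253.0059 intr=0.0000 cont=0.0000 V=0.0000[hold]  S*(5)=119.8655
k=4: j=0 S=109.1792 intr=34.7408 cont=32.9422 V=34.7408[EX]; j=1 S=131.5979 intr=12.3221 cont=13.8042 V=13.8042[hold]; j=2 S=158.6200 intr=0.0000 cont=2.4949 V=2.4949[hold]; j=3 S=191.1908 intr=0.0000 cont=0.0000 V=0.0000[hold]; j=4 S=230.4497 intr=0.0000 cont=0.0000 V=0.0000[hold]  S*(4)=109.1792
k=3: j=0 S=119.8655 intr=24.0545 cont=23.0525 V=24.0545[EX]; j=1 S=144.4786 intr=0.0000 cont=7.5525 V=7.5525[hold]; j=2 S=174.1456 intr=0.0000 cont=1.1226 V=1.1226[hold]; j=3 S=209.9044 intr=0.0000 cont=0.0000 V=0.0000[hold]  S*(3)=119.8655
k=2: j=0 S=131.5979 intr=12.3221 cont=14.8835 V=14.8835[hold]; j=1 S=158.6200 intr=0.0000 cont=4.0019 V=4.0019[hold]; j=2 S=191.1908 intr=0.0000 cont=0.5051 V=0.5051[hold]  S*(2)=-
k=1: j=0 S=144.4786 intr=0.0000 cont=8.8483 V=8.8483[hold]; j=1 S=174.1456 intr=0.0000 cont=2.0722 V=2.0722[hold]  S*(1)=-
k=0: j=0 S=158.6200 intr=0.0000 cont=5.0953 V=5.0953[hold]  S*(0)=-

price = 5.0953
boundary = - - - 119.8655 109.1792 119.8655
tree:
5.0953
8.8483 2.0722
14.8835 4.0019 0.5051
24.0545 7.5525 1.1226 0.0000
34.7408 13.8042 2.4949 0.0000 0.0000
44.4745 24.0545 5.5446 0.0000 0.0000 0.0000
53.3404 34.7408 12.3221 0.0000 0.0000 0.0000 0.0000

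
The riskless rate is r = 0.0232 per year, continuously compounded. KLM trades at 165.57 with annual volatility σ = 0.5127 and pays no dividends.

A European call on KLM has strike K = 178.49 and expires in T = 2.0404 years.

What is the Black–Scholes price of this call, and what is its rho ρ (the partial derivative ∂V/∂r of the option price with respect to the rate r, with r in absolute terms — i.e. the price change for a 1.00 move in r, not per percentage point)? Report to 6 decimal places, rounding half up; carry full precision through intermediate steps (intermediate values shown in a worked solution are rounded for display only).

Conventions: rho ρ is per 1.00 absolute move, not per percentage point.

σ√T = 0.5127·√2.0404 = 0.732354
d₁ = (ln(S/K) + (r+σ²/2)T) / (σ√T) = (ln(165.57/178.49) + (0.0232+0.5127²/2)·2.0404) / 0.732354 = (-0.075139 + 0.315508) / 0.732354 = 0.328215
d₂ = d₁ − σ√T = 0.328215 − 0.732354 = -0.404138
e^{−rT} = 0.953766
N(d₁) = 0.628626,  N(d₂) = 0.343055
Call price V = S·N(d₁) − K·e^{−rT}·N(d₂) = 104.081544 − 58.400951 = 45.680592
ρ = K·T·e^{−rT}·N(d₂) = 119.161301

price = 45.680592
ρ = 119.161301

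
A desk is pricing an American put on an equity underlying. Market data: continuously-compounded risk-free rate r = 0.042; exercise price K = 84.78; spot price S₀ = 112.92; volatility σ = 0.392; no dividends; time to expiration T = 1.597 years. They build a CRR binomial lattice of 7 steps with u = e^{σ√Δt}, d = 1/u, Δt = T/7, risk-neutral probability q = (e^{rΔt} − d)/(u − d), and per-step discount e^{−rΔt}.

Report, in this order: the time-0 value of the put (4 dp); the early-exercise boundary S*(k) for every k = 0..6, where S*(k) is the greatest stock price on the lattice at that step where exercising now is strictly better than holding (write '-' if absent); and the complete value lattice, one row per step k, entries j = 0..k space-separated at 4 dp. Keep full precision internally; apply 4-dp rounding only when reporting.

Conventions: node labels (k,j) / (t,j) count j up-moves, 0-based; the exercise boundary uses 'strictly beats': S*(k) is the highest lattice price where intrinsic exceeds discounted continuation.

params: Δt=0.22814 u=1.20591 d=0.82925 q=0.47889 e^(-rΔt)=0.99046
t_7 payoffs: 54.3318 40.5015 20.3892 0.0000 0.0000 0.0000 0.0000 0.0000
t_6: node(6,0) S=36.7179 payoff=48.0621 vs cont=47.2537 → 48.0621 [stop]  node(6,1) S=53.3960 payoff=31.3840 vs cont=30.5755 → 31.3840 [stop]  node(6,2) S=77.6497 payoff=7.1303 vs cont=10.5237 → 10.5237 [wait]  node(6,3) S=112.9200 payoff=0.0000 vs cont=0.0000 → 0.0000 [wait]  node(6,4) S=164.2109 payoff=0.0000 vs cont=0.0000 → 0.0000 [wait]  node(6,5) S=238.7994 payoff=0.0000 vs cont=0.0000 → 0.0000 [wait]  node(6,6) S=347.2677 payoff=0.0000 vs cont=0.0000 → 0.0000 [wait]  ⇒ S*(6)=53.3960
t_5: node(5,0) S=44.2785 payoff=40.5015 vs cont=39.6930 → 40.5015 [stop]  node(5,1) S=64.3908 payoff=20.3892 vs cont=21.1902 → 21.1902 [wait]  node(5,2) S=93.6387 payoff=0.0000 vs cont=5.4317 → 5.4317 [wait]  node(5,3) S=136.1716 payoff=0.0000 vs cont=0.0000 → 0.0000 [wait]  node(5,4) S=198.0239 payoff=0.0000 vs cont=0.0000 → 0.0000 [wait]  node(5,5) S=287.9710 payoff=0.0000 vs cont=0.0000 → 0.0000 [wait]  ⇒ S*(5)=44.2785
t_4: node(4,0) S=53.3960 payoff=31.3840 vs cont=30.9555 → 31.3840 [stop]  node(4,1) S=77.6497 payoff=7.1303 vs cont=13.5136 → 13.5136 [wait]  node(4,2) S=112.9200 payoff=0.0000 vs cont=2.8035 → 2.8035 [wait]  node(4,3) S=164.2109 payoff=0.0000 vs cont=0.0000 → 0.0000 [wait]  node(4,4) S=238.7994 payoff=0.0000 vs cont=0.0000 → 0.0000 [wait]  ⇒ S*(4)=53.3960
t_3: node(3,0) S=64.3908 payoff=20.3892 vs cont=22.6084 → 22.6084 [wait]  node(3,1) S=93.6387 payoff=0.0000 vs cont=8.3047 → 8.3047 [wait]  node(3,2) S=136.1716 payoff=0.0000 vs cont=1.4470 → 1.4470 [wait]  node(3,3) S=198.0239 payoff=0.0000 vs cont=0.0000 → 0.0000 [wait]  ⇒ S*(3)=-
t_2: node(2,0) S=77.6497 payoff=7.1303 vs cont=15.6082 → 15.6082 [wait]  node(2,1) S=112.9200 payoff=0.0000 vs cont=4.9728 → 4.9728 [wait]  node(2,2) S=164.2109 payoff=0.0000 vs cont=0.7469 → 0.7469 [wait]  ⇒ S*(2)=-
t_1: node(1,0) S=93.6387 payoff=0.0000 vs cont=10.4147 → 10.4147 [wait]  node(1,1) S=136.1716 payoff=0.0000 vs cont=2.9209 → 2.9209 [wait]  ⇒ S*(1)=-
t_0: node(0,0) S=112.9200 payoff=0.0000 vs cont=6.7609 → 6.7609 [wait]  ⇒ S*(0)=-

price = 6.7609
boundary = - - - - 53.3960 44.2785 53.3960
tree:
6.7609
10.4147 2.9209
15.6082 4.9728 0.7469
22.6084 8.3047 1.4470 0.0000
31.3840 13.5136 2.8035 0.0000 0.0000
40.5015 21.1902 5.4317 0.0000 0.0000 0.0000
48.0621 31.3840 10.5237 0.0000 0.0000 0.0000 0.0000
54.3318 40.5015 20.3892 0.0000 0.0000 0.0000 0.0000 0.0000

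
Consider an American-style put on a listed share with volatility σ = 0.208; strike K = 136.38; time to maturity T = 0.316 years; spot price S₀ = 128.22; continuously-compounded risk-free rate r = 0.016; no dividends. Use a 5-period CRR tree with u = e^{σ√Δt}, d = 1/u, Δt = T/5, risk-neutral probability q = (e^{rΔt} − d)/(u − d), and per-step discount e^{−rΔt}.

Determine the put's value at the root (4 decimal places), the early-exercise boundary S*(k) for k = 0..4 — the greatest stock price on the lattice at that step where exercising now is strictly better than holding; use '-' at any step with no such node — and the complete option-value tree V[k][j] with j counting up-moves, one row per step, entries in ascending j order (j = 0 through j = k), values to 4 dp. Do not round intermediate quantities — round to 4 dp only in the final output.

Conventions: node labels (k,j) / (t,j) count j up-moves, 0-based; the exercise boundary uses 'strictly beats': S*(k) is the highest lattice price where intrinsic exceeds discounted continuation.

params: Δt=0.06320 u=1.05368 d=0.94905 q=0.49660 e^(-rΔt)=0.99899
t_5 payoffs: 37.6592 26.7757 14.6924 1.2769 0.0000 0.0000
t_4: node(4,0) S=104.0203 payoff=32.3597 vs cont=32.2219 → 32.3597 [stop]  node(4,1) S=115.4880 payoff=20.8920 vs cont=20.7541 → 20.8920 [stop]  node(4,2) S=128.2200 payoff=8.1600 vs cont=8.0222 → 8.1600 [stop]  node(4,3) S=142.3556 payoff=0.0000 vs cont=0.6422 → 0.6422 [wait]  node(4,4) S=158.0496 payoff=0.0000 vs cont=0.0000 → 0.0000 [wait]  ⇒ S*(4)=128.2200
t_3: node(3,0) S=109.6043 payoff=26.7757 vs cont=26.6379 → 26.7757 [stop]  node(3,1) S=121.6876 payoff=14.6924 vs cont=14.5546 → 14.6924 [stop]  node(3,2) S=135.1031 payoff=1.2769 vs cont=4.4222 → 4.4222 [wait]  node(3,3) S=149.9975 payoff=0.0000 vs cont=0.3229 → 0.3229 [wait]  ⇒ S*(3)=121.6876
t_2: node(2,0) S=115.4880 payoff=20.8920 vs cont=20.7541 → 20.8920 [stop]  node(2,1) S=128.2200 payoff=8.1600 vs cont=9.5825 → 9.5825 [wait]  node(2,2) S=142.3556 payoff=0.0000 vs cont=2.3841 → 2.3841 [wait]  ⇒ S*(2)=115.4880
t_1: node(1,0) S=121.6876 payoff=14.6924 vs cont=15.2603 → 15.2603 [wait]  node(1,1) S=135.1031 payoff=1.2769 vs cont=6.0017 → 6.0017 [wait]  ⇒ S*(1)=-
t_0: node(0,0) S=128.2200 payoff=8.1600 vs cont=10.6517 → 10.6517 [wait]  ⇒ S*(0)=-

price = 10.6517
boundary = - - 115.4880 121.6876 128.2200
tree:
10.6517
15.2603 6.0017
20.8920 9.5825 2.3841
26.7757 14.6924 4.4222 0.3229
32.3597 20.8920 8.1600 0.6422 0.0000
37.6592 26.7757 14.6924 1.2769 0.0000 0.0000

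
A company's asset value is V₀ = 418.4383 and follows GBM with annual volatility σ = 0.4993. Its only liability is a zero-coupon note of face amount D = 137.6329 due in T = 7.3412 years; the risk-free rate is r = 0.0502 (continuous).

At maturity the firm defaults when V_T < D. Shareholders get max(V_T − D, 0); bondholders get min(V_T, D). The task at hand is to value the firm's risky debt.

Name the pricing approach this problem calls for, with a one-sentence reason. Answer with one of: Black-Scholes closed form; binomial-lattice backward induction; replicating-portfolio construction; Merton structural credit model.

Key observation: with the firm-asset dynamics (V₀ = 418.4383) and a single zero-coupon liability of face 137.6329 given, debt value, spread, and default probability all derive from the option view of the balance sheet.

framework: Merton structural credit model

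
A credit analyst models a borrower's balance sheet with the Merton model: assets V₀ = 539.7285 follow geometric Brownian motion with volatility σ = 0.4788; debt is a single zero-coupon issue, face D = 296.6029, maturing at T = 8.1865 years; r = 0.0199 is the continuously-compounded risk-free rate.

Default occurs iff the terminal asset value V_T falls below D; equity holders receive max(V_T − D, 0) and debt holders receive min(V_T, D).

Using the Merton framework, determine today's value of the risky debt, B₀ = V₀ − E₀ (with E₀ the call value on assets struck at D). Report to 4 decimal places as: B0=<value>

Apply the equity-as-call identities (strike 296.6029, horizon 8.1865 years):
d₁ = [ln(V₀/D) + (r + σ²/2)T] / (σ√T)
   = [ln(539.7285/296.6029) + (0.0199 + 0.5·0.4788²)·8.1865] / (0.4788·√8.1865)
   = [0.598672 + 1.101287] / 1.369945 = 1.240895
d₂ = d₁ − σ√T = 1.240895 − 1.369945 = -0.129050
N(d₁) = 0.892678,  N(d₂) = 0.448659,  e^(−rT) = 0.849667
E₀ = V₀·N(d₁) − D·e^(−rT)·N(d₂)
   = 539.7285·0.892678 − 296.6029·0.849667·0.448659 = 368.735499
B₀ = V₀ − E₀ = 539.7285 − 368.735499 = 170.993001

B0=170.9930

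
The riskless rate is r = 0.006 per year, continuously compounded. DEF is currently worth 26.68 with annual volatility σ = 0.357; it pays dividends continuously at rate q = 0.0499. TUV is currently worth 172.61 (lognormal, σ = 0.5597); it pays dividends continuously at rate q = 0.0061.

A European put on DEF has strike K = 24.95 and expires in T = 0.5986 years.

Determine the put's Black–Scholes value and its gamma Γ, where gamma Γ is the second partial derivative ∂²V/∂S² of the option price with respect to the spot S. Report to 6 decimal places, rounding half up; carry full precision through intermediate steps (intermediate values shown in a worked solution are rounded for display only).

price = 2.300486
Γ = 0.050442

σ√T = 0.357·√0.5986 = 0.276208
d₁ = (ln(S/K) + (r−q+σ²/2)T) / (σ√T) = (ln(26.68/24.95) + (0.006−0.0499+0.357²/2)·0.5986) / 0.276208 = (0.067040 + 0.011867) / 0.276208 = 0.285681
d₂ = d₁ − σ√T = 0.285681 − 0.276208 = 0.009472
e^{−rT} = 0.996415
e^{−qT} = 0.970572
N(−d₁) = 0.387561,  N(−d₂) = 0.496221
Put price V = K·e^{−rT}·N(−d₂) − S·e^{−qT}·N(−d₁) = 12.336329 − 10.035843 = 2.300486
φ(d₁) = (1/√(2π))·e^{−d₁²/2} = 0.382990
Γ = e^{−qT}·φ(d₁) / (S·σ·√T) = 0.050442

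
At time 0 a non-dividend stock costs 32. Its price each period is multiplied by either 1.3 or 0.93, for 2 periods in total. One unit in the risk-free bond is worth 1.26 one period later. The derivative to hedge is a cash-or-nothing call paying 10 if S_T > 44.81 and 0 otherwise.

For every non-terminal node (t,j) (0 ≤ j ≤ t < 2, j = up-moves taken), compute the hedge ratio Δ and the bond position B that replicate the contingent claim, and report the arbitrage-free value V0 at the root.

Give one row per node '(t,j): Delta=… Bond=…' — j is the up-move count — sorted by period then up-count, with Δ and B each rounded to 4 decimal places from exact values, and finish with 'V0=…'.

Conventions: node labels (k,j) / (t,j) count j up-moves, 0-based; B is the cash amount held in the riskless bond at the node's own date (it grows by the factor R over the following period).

(0,0): Delta=0.5978 Bond=-14.1206
(1,0): Delta=0.0000 Bond=0.0000
(1,1): Delta=0.6497 Bond=-19.9485
V0=5.0105

Since d<R<u, set p* = (R−d)/(u−d) = 0.8919; price each node as the discounted p*-expectation of its children.
At maturity the claim pays: V(2,0)=0.0000, V(2,1)=0.0000, V(2,2)=10.0000
  t=1,j=0: stock 29.7600 → up 38.6880 (V=0.0000), down 27.6768 (V=0.0000). Price 0.0000; hedge Δ=0.0000, bond B=0.0000.
  t=1,j=1: stock 41.6000 → up 54.0800 (V=10.0000), down 38.6880 (V=0.0000). Price 7.0785; hedge Δ=0.6497, bond B=-19.9485.
  t=0,j=0: stock 32.0000 → up 41.6000 (V=7.0785), down 29.7600 (V=0.0000). Price 5.0105; hedge Δ=0.5978, bond B=-14.1206.
Check: Δ(0,0)·S0 + B(0,0) = 5.0105 = V0.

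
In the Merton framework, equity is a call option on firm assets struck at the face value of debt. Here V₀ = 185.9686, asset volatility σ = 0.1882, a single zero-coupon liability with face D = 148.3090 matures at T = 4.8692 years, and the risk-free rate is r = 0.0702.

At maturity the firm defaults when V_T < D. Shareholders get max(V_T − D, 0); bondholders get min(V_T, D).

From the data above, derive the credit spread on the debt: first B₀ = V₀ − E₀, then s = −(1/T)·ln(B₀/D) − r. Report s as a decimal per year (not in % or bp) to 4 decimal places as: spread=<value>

spread=0.0044

Apply the equity-as-call identities (strike 148.3090, horizon 4.8692 years):
d₁ = [ln(V₀/D) + (r + σ²/2)T] / (σ√T)
   = [ln(185.9686/148.3090) + (0.0702 + 0.5·0.1882²)·4.8692] / (0.1882·√4.8692)
   = [0.226280 + 0.428050] / 0.415287 = 1.575607
d₂ = d₁ − σ√T = 1.575607 − 0.415287 = 1.160320
N(d₁) = 0.942442,  N(d₂) = 0.877041,  e^(−rT) = 0.710478
E₀ = V₀·N(d₁) − D·e^(−rT)·N(d₂)
   = 185.9686·0.942442 − 148.3090·0.710478·0.877041 = 82.850606
B₀ = V₀ − E₀ = 185.9686 − 82.850606 = 103.117994
spread = −(1/T)·ln(B₀/D) − r = −(1/4.8692)·ln(103.117994/148.3090) − 0.0702 = 0.00443732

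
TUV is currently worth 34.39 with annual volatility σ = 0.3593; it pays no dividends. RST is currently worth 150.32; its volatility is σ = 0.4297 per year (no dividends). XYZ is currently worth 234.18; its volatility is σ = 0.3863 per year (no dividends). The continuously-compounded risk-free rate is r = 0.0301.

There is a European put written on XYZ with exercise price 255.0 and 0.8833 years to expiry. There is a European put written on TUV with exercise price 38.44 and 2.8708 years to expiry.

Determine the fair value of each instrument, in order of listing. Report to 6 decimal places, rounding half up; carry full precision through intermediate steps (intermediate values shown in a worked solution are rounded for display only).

price(XYZ put K=255.0) = 42.262116
price(TUV put K=38.44) = 8.769454

[XYZ put K=255.0]
σ√T = 0.3863·√0.8833 = 0.363060
d₁ = (ln(S/K) + (r+σ²/2)T) / (σ√T) = (ln(234.18/255.0) + (0.0301+0.3863²/2)·0.8833) / 0.363060 = (-0.085173 + 0.092494) / 0.363060 = 0.020163
d₂ = d₁ − σ√T = 0.020163 − 0.363060 = -0.342898
e^{−rT} = 0.973763
N(−d₁) = 0.491957,  N(−d₂) = 0.634162
price = K·e^{−rT}·N(−d₂) − S·N(−d₁) = 157.468566 − 115.206450 = 42.262116
[TUV put K=38.44]
σ√T = 0.3593·√2.8708 = 0.608778
d₁ = (ln(S/K) + (r+σ²/2)T) / (σ√T) = (ln(34.39/38.44) + (0.0301+0.3593²/2)·2.8708) / 0.608778 = (-0.111333 + 0.271716) / 0.608778 = 0.263452
d₂ = d₁ − σ√T = 0.263452 − 0.608778 = -0.345326
e^{−rT} = 0.917217
N(−d₁) = 0.396101,  N(−d₂) = 0.635075
price = K·e^{−rT}·N(−d₂) − S·N(−d₁) = 22.391377 − 13.621923 = 8.769454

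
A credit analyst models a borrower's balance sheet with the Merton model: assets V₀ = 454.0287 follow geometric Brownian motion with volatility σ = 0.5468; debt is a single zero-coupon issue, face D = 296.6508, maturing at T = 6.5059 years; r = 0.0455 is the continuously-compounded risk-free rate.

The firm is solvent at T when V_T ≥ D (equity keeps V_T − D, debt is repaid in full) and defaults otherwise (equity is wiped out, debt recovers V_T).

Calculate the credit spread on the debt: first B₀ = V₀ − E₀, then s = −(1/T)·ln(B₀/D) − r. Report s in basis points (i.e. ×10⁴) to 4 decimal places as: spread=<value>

spread=639.7482

Apply the equity-as-call identities (strike 296.6508, horizon 6.5059 years):
d₁ = [ln(V₀/D) + (r + σ²/2)T] / (σ√T)
   = [ln(454.0287/296.6508) + (0.0455 + 0.5·0.5468²)·6.5059] / (0.5468·√6.5059)
   = [0.425605 + 1.268619] / 1.394704 = 1.214754
d₂ = d₁ − σ√T = 1.214754 − 1.394704 = -0.179950
N(d₁) = 0.887770,  N(d₂) = 0.428596,  e^(−rT) = 0.743774
E₀ = V₀·N(d₁) − D·e^(−rT)·N(d₂)
   = 454.0287·0.887770 − 296.6508·0.743774·0.428596 = 308.507259
B₀ = V₀ − E₀ = 454.0287 − 308.507259 = 145.521441
spread = −(1/T)·ln(B₀/D) − r = −(1/6.5059)·ln(145.521441/296.6508) − 0.0455 = 0.06397482
in basis points: 0.06397482 × 10⁴ = 639.7482 bp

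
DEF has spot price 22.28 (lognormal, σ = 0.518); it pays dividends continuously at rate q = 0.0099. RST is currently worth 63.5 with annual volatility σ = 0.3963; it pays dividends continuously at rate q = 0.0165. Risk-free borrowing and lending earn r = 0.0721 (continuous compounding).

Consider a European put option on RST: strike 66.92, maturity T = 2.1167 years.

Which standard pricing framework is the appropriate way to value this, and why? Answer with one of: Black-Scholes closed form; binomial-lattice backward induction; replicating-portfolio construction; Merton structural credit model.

Key observation: a European claim on RST (strike 66.92) — a lognormal (GBM) underlying with constant rate and volatility — has an exact closed-form value; no lattice or capital structure is involved.

framework: Black-Scholes closed form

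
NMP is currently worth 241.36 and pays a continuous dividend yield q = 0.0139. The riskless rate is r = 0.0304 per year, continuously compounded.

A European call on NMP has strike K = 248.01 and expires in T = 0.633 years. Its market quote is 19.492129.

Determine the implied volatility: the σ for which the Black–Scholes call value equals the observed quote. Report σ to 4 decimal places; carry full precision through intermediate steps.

sigma = 0.2807

At σ = 0.2807 the Black–Scholes value reproduces the quote:
σ√T = 0.2807·√0.633 = 0.223329
d₁ = (ln(S/K) + (r−q+σ²/2)T) / (σ√T) = (ln(241.36/248.01) + (0.0304−0.0139+0.2807²/2)·0.633) / 0.223329 = (-0.027179 + 0.035382) / 0.223329 = 0.036730
d₂ = d₁ − σ√T = 0.036730 − 0.223329 = -0.186599
e^{−rT} = 0.980941
e^{−qT} = 0.991240
N(d₁) = 0.514650,  N(d₂) = 0.425988
V = S·e^{−qT}·N(d₁) − K·e^{−rT}·N(d₂) = 123.127742 − 103.635613 = 19.492129 (matching the quote); vega is positive throughout, so no other σ reproduces this price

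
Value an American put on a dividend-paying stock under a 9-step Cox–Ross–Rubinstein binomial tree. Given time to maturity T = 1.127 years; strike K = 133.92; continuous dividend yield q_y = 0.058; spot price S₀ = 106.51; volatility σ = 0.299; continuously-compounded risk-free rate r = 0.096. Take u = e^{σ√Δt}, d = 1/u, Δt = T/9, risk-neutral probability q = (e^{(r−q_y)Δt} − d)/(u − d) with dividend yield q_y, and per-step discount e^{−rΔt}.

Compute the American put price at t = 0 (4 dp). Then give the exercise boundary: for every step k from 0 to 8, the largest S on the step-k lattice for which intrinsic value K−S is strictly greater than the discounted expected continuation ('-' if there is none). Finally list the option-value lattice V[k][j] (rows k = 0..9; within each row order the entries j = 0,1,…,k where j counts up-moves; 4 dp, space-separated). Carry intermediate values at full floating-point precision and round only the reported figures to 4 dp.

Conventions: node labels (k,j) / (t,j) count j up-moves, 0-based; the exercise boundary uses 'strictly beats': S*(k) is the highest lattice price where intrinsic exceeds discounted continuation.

Δt=0.12522  u=1.11161  d=0.89960  q=0.49607  discount=0.98805
step 9 (expiry): payoffs max(K−S,0) = 92.8211 83.1353 71.1670 56.3780 38.1037 15.5228 0.0000 0.0000 0.0000 0.0000
step 8: (k=8,j=0): S=45.6858, K−S=88.2342, hold=86.9645 ⇒ V=88.2342 exercise | (k=8,j=1): S=56.4526, K−S=77.4674, hold=76.2757 ⇒ V=77.4674 exercise | (k=8,j=2): S=69.7567, K−S=64.1633, hold=63.0679 ⇒ V=64.1633 exercise | (k=8,j=3): S=86.1962, K−S=47.7238, hold=46.7473 ⇒ V=47.7238 exercise | (k=8,j=4): S=106.5100, K−S=27.4100, hold=26.5805 ⇒ V=27.4100 exercise | (k=8,j=5): S=131.6111, K−S=2.3089, hold=7.7289 ⇒ V=7.7289 continue | (k=8,j=6): S=162.6278, K−S=0.0000, hold=0.0000 ⇒ V=0.0000 continue | (k=8,j=7): S=200.9542, K−S=0.0000, hold=0.0000 ⇒ V=0.0000 continue | (k=8,j=8): S=248.3130, K−S=0.0000, hold=0.0000 ⇒ V=0.0000 continue  boundary S*=106.5100
step 7: (k=7,j=0): S=50.7847, K−S=83.1353, hold=81.9026 ⇒ V=83.1353 exercise | (k=7,j=1): S=62.7530, K−S=71.1670, hold=70.0208 ⇒ V=71.1670 exercise | (k=7,j=2): S=77.5420, K−S=56.3780, hold=55.3389 ⇒ V=56.3780 exercise | (k=7,j=3): S=95.8163, K−S=38.1037, hold=37.1969 ⇒ V=38.1037 exercise | (k=7,j=4): S=118.3972, K−S=15.5228, hold=17.4359 ⇒ V=17.4359 continue | (k=7,j=5): S=146.2998, K−S=0.0000, hold=3.8483 ⇒ V=3.8483 continue | (k=7,j=6): S=180.7782, K−S=0.0000, hold=0.0000 ⇒ V=0.0000 continue | (k=7,j=7): S=223.3821, K−S=0.0000, hold=0.0000 ⇒ V=0.0000 continue  boundary S*=95.8163
step 6: (k=6,j=0): S=56.4526, K−S=77.4674, hold=76.2757 ⇒ V=77.4674 exercise | (k=6,j=1): S=69.7567, K−S=64.1633, hold=63.0679 ⇒ V=64.1633 exercise | (k=6,j=2): S=86.1962, K−S=47.7238, hold=46.7473 ⇒ V=47.7238 exercise | (k=6,j=3): S=106.5100, K−S=27.4100, hold=27.5182 ⇒ V=27.5182 continue | (k=6,j=4): S=131.6111, K−S=2.3089, hold=10.5677 ⇒ V=10.5677 continue | (k=6,j=5): S=162.6278, K−S=0.0000, hold=1.9161 ⇒ V=1.9161 continue | (k=6,j=6): S=200.9542, K−S=0.0000, hold=0.0000 ⇒ V=0.0000 continue  boundary S*=86.1962
step 5: (k=5,j=0): S=62.7530, K−S=71.1670, hold=70.0208 ⇒ V=71.1670 exercise | (k=5,j=1): S=77.5420, K−S=56.3780, hold=55.3389 ⇒ V=56.3780 exercise | (k=5,j=2): S=95.8163, K−S=38.1037, hold=37.2499 ⇒ V=38.1037 exercise | (k=5,j=3): S=118.3972, K−S=15.5228, hold=18.8812 ⇒ V=18.8812 continue | (k=5,j=4): S=146.2998, K−S=0.0000, hold=6.2009 ⇒ V=6.2009 continue | (k=5,j=5): S=180.7782, K−S=0.0000, hold=0.9540 ⇒ V=0.9540 continue  boundary S*=95.8163
step 4: (k=4,j=0): S=69.7567, K−S=64.1633, hold=63.0679 ⇒ V=64.1633 exercise | (k=4,j=1): S=86.1962, K−S=47.7238, hold=46.7473 ⇒ V=47.7238 exercise | (k=4,j=2): S=106.5100, K−S=27.4100, hold=28.2266 ⇒ V=28.2266 continue | (k=4,j=3): S=131.6111, K−S=2.3089, hold=12.4404 ⇒ V=12.4404 continue | (k=4,j=4): S=162.6278, K−S=0.0000, hold=3.5551 ⇒ V=3.5551 continue  boundary S*=86.1962
step 3: (k=3,j=0): S=77.5420, K−S=56.3780, hold=55.3389 ⇒ V=56.3780 exercise | (k=3,j=1): S=95.8163, K−S=38.1037, hold=37.5971 ⇒ V=38.1037 exercise | (k=3,j=2): S=118.3972, K−S=15.5228, hold=20.1518 ⇒ V=20.1518 continue | (k=3,j=3): S=146.2998, K−S=0.0000, hold=7.9367 ⇒ V=7.9367 continue  boundary S*=95.8163
step 2: (k=2,j=0): S=86.1962, K−S=47.7238, hold=46.7473 ⇒ V=47.7238 exercise | (k=2,j=1): S=106.5100, K−S=27.4100, hold=28.8494 ⇒ V=28.8494 continue | (k=2,j=2): S=131.6111, K−S=2.3089, hold=13.9238 ⇒ V=13.9238 continue  boundary S*=86.1962
step 1: (k=1,j=0): S=95.8163, K−S=38.1037, hold=37.9024 ⇒ V=38.1037 exercise | (k=1,j=1): S=118.3972, K−S=15.5228, hold=21.1890 ⇒ V=21.1890 continue  boundary S*=95.8163
step 0: (k=0,j=0): S=106.5100, K−S=27.4100, hold=29.3578 ⇒ V=29.3578 continue  boundary S*=-

price = 29.3578
boundary = - 95.8163 86.1962 95.8163 86.1962 95.8163 86.1962 95.8163 106.5100
tree:
29.3578
38.1037 21.1890
47.7238 28.8494 13.9238
56.3780 38.1037 20.1518 7.9367
64.1633 47.7238 28.2266 12.4404 3.5551
71.1670 56.3780 38.1037 18.8812 6.2009 0.9540
77.4674 64.1633 47.7238 27.5182 10.5677 1.9161 0.0000
83.1353 71.1670 56.3780 38.1037 17.4359 3.8483 0.0000 0.0000
88.2342 77.4674 64.1633 47.7238 27.4100 7.7289 0.0000 0.0000 0.0000
92.8211 83.1353 71.1670 56.3780 38.1037 15.5228 0.0000 0.0000 0.0000 0.0000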